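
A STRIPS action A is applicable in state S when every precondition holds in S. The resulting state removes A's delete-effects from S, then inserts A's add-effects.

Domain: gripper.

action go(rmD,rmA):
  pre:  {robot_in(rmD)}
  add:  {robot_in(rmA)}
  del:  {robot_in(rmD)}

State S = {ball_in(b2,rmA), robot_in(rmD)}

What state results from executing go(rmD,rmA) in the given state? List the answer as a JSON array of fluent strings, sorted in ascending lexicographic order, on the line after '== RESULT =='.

Progress:
  pre ⊆ S: {robot_in(rmD)} ⊆ S  — applicable
  S \ del = {ball_in(b2,rmA)}
  ∪ add   = {ball_in(b2,rmA), robot_in(rmA)}

== RESULT ==
["ball_in(b2,rmA)", "robot_in(rmA)"]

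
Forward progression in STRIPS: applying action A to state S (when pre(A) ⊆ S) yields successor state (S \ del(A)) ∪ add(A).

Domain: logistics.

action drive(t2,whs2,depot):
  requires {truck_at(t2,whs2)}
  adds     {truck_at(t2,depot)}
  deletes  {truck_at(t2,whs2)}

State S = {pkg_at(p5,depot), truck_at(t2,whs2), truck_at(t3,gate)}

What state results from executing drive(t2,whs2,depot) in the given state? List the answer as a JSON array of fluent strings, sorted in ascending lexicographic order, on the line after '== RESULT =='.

Compute (S \ del) ∪ add:
  pre ⊆ S: {truck_at(t2,whs2)} ⊆ S  — applicable
  S \ del = {pkg_at(p5,depot), truck_at(t3,gate)}
  ∪ add   = {pkg_at(p5,depot), truck_at(t2,depot), truck_at(t3,gate)}

== RESULT ==
["pkg_at(p5,depot)", "truck_at(t2,depot)", "truck_at(t3,gate)"]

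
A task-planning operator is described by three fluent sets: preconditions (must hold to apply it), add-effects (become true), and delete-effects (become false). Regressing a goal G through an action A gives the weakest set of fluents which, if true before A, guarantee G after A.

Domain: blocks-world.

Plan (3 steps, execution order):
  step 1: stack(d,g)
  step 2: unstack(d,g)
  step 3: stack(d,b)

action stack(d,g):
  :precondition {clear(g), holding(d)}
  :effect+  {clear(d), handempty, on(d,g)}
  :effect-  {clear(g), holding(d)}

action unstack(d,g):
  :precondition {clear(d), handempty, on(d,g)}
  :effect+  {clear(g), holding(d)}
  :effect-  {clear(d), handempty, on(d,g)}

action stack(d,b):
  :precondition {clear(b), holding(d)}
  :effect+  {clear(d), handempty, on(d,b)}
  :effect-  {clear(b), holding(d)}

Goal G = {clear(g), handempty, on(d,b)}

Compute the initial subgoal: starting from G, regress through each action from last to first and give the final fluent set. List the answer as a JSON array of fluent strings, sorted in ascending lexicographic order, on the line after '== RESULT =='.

Work backward from the goal:
  through step 3 (stack(d,b)): drop {handempty, on(d,b)}, keep {clear(g)}, require {clear(b), holding(d)}
    → {clear(b), clear(g), holding(d)}
  through step 2 (unstack(d,g)): drop {clear(g), holding(d)}, keep {clear(b)}, require {clear(d), handempty, on(d,g)}
    → {clear(b), clear(d), handempty, on(d,g)}
  through step 1 (stack(d,g)): drop {clear(d), handempty, on(d,g)}, keep {clear(b)}, require {clear(g), holding(d)}
    → {clear(b), clear(g), holding(d)}

== RESULT ==
["clear(b)", "clear(g)", "holding(d)"]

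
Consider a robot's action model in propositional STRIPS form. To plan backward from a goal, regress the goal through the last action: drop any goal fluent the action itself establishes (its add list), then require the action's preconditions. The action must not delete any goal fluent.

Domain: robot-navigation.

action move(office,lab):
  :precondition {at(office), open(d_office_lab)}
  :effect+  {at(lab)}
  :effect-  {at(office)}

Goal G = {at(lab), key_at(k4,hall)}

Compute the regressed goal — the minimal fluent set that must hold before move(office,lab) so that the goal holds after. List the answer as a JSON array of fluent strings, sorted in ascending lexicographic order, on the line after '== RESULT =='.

Regress:
  G ∩ del = {}  (empty — regression defined)
  G \ add = {at(lab), key_at(k4,hall)} \ {at(lab)} = {key_at(k4,hall)}
  ∪ pre   = {key_at(k4,hall)} ∪ {at(office), open(d_office_lab)}
          = {at(office), key_at(k4,hall), open(d_office_lab)}

== RESULT ==
["at(office)", "key_at(k4,hall)", "open(d_office_lab)"]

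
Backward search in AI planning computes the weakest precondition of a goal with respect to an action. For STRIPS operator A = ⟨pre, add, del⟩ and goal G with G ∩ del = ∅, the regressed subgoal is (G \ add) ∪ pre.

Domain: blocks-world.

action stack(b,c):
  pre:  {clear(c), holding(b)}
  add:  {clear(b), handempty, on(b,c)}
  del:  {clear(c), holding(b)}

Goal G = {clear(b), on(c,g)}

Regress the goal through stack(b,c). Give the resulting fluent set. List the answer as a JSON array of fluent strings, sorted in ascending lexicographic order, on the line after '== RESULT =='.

Compute (G \ add) ∪ pre:
  G ∩ del = {}  (empty — regression defined)
  G \ add = {clear(b), on(c,g)} \ {clear(b), handempty, on(b,c)} = {on(c,g)}
  ∪ pre   = {on(c,g)} ∪ {clear(c), holding(b)}
          = {clear(c), holding(b), on(c,g)}

== RESULT ==
["clear(c)", "holding(b)", "on(c,g)"]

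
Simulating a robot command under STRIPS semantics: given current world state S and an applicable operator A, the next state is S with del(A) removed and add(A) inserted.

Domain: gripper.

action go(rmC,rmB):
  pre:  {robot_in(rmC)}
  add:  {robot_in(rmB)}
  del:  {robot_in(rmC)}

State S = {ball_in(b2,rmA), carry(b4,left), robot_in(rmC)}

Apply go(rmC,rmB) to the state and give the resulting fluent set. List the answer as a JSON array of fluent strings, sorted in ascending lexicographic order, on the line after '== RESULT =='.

Compute (S \ del) ∪ add:
  pre ⊆ S: {robot_in(rmC)} ⊆ S  — applicable
  S \ del = {ball_in(b2,rmA), carry(b4,left)}
  ∪ add   = {ball_in(b2,rmA), carry(b4,left), robot_in(rmB)}

== RESULT ==
["ball_in(b2,rmA)", "carry(b4,left)", "robot_in(rmB)"]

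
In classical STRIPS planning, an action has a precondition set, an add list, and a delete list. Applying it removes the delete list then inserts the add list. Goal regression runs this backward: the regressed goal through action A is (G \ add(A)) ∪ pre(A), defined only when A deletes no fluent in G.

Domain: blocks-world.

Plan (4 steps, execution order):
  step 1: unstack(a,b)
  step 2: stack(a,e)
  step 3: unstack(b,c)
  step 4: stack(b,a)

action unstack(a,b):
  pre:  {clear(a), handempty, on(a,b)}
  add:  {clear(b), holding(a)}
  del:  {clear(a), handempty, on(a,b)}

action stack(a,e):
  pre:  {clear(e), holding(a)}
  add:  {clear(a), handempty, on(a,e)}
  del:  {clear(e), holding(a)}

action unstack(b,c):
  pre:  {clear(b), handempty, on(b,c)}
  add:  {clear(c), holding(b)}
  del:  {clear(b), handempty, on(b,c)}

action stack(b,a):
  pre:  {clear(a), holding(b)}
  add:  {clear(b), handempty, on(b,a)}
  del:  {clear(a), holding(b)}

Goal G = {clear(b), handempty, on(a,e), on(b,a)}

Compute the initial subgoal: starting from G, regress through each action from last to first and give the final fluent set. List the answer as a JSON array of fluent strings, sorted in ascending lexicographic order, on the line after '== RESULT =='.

Work backward from the goal:
  through step 4 (stack(b,a)): drop {clear(b), handempty, on(b,a)}, keep {on(a,e)}, require {clear(a), holding(b)}
    → {clear(a), holding(b), on(a,e)}
  through step 3 (unstack(b,c)): drop {holding(b)}, keep {clear(a), on(a,e)}, require {clear(b), handempty, on(b,c)}
    → {clear(a), clear(b), handempty, on(a,e), on(b,c)}
  through step 2 (stack(a,e)): drop {clear(a), handempty, on(a,e)}, keep {clear(b), on(b,c)}, require {clear(e), holding(a)}
    → {clear(b), clear(e), holding(a), on(b,c)}
  through step 1 (unstack(a,b)): drop {clear(b), holding(a)}, keep {clear(e), on(b,c)}, require {clear(a), handempty, on(a,b)}
    → {clear(a), clear(e), handempty, on(a,b), on(b,c)}

== RESULT ==
["clear(a)", "clear(e)", "handempty", "on(a,b)", "on(b,c)"]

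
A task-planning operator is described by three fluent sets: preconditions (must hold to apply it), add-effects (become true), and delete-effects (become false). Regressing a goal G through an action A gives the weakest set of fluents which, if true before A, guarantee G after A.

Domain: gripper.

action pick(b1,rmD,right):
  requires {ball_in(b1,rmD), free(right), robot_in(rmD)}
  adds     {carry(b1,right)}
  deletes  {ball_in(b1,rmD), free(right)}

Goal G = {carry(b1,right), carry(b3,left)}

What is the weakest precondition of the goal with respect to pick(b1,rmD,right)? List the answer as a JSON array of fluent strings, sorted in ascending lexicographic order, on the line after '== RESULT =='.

Compute (G \ add) ∪ pre:
  G ∩ del = {}  (empty — regression defined)
  G \ add = {carry(b1,right), carry(b3,left)} \ {carry(b1,right)} = {carry(b3,left)}
  ∪ pre   = {carry(b3,left)} ∪ {ball_in(b1,rmD), free(right), robot_in(rmD)}
          = {ball_in(b1,rmD), carry(b3,left), free(right), robot_in(rmD)}

== RESULT ==
["ball_in(b1,rmD)", "carry(b3,left)", "free(right)", "robot_in(rmD)"]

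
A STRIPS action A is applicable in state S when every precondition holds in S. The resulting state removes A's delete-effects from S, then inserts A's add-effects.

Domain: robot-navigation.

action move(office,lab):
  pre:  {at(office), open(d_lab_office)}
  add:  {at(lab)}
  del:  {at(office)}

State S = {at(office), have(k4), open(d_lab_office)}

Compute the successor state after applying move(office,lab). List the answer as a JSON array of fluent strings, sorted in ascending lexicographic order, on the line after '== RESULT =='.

Progress:
  pre ⊆ S: {at(office), open(d_lab_office)} ⊆ S  — applicable
  S \ del = {have(k4), open(d_lab_office)}
  ∪ add   = {at(lab), have(k4), open(d_lab_office)}

== RESULT ==
["at(lab)", "have(k4)", "open(d_lab_office)"]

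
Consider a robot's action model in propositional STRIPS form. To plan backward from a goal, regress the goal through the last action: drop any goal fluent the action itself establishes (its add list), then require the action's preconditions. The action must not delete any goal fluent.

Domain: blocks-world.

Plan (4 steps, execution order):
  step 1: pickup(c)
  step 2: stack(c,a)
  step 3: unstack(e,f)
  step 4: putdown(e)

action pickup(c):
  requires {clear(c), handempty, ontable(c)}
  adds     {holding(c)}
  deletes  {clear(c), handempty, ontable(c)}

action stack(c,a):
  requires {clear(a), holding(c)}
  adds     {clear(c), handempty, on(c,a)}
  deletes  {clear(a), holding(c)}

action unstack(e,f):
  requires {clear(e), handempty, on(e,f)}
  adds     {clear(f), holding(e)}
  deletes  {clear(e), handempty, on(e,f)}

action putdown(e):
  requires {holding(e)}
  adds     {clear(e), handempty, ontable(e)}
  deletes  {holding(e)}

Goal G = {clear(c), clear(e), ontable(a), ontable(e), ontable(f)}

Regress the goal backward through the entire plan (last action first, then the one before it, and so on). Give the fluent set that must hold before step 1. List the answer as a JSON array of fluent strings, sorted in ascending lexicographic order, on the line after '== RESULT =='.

Work backward from the goal:
  through step 4 (putdown(e)): drop {clear(e), ontable(e)}, keep {clear(c), ontable(a), ontable(f)}, require {holding(e)}
    → {clear(c), holding(e), ontable(a), ontable(f)}
  through step 3 (unstack(e,f)): drop {holding(e)}, keep {clear(c), ontable(a), ontable(f)}, require {clear(e), handempty, on(e,f)}
    → {clear(c), clear(e), handempty, on(e,f), ontable(a), ontable(f)}
  through step 2 (stack(c,a)): drop {clear(c), handempty}, keep {clear(e), on(e,f), ontable(a), ontable(f)}, require {clear(a), holding(c)}
    → {clear(a), clear(e), holding(c), on(e,f), ontable(a), ontable(f)}
  through step 1 (pickup(c)): drop {holding(c)}, keep {clear(a), clear(e), on(e,f), ontable(a), ontable(f)}, require {clear(c), handempty, ontable(c)}
    → {clear(a), clear(c), clear(e), handempty, on(e,f), ontable(a), ontable(c), ontable(f)}

== RESULT ==
["clear(a)", "clear(c)", "clear(e)", "handempty", "on(e,f)", "ontable(a)", "ontable(c)", "ontable(f)"]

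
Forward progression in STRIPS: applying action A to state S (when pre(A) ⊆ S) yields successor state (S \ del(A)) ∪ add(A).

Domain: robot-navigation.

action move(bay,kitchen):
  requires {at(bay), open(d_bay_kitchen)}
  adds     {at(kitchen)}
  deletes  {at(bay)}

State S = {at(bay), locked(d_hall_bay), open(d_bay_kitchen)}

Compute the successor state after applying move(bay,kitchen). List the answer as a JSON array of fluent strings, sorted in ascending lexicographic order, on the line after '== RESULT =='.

Progress:
  pre ⊆ S: {at(bay), open(d_bay_kitchen)} ⊆ S  — applicable
  S \ del = {locked(d_hall_bay), open(d_bay_kitchen)}
  ∪ add   = {at(kitchen), locked(d_hall_bay), open(d_bay_kitchen)}

== RESULT ==
["at(kitchen)", "locked(d_hall_bay)", "open(d_bay_kitchen)"]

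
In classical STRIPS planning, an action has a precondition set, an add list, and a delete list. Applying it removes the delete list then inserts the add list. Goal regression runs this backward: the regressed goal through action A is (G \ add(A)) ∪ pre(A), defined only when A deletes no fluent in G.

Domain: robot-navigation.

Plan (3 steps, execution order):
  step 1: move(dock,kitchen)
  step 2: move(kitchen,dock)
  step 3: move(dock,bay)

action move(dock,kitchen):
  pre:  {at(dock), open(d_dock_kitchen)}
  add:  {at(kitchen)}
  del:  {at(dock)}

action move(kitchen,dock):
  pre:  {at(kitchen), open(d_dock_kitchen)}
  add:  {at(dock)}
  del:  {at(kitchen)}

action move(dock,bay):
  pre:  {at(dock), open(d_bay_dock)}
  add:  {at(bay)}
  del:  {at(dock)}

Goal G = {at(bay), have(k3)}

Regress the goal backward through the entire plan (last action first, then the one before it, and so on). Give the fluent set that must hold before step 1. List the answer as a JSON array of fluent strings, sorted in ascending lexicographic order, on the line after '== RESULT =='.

Work backward from the goal:
  through step 3 (move(dock,bay)): drop {at(bay)}, keep {have(k3)}, require {at(dock), open(d_bay_dock)}
    → {at(dock), have(k3), open(d_bay_dock)}
  through step 2 (move(kitchen,dock)): drop {at(dock)}, keep {have(k3), open(d_bay_dock)}, require {at(kitchen), open(d_dock_kitchen)}
    → {at(kitchen), have(k3), open(d_bay_dock), open(d_dock_kitchen)}
  through step 1 (move(dock,kitchen)): drop {at(kitchen)}, keep {have(k3), open(d_bay_dock), open(d_dock_kitchen)}, require {at(dock), open(d_dock_kitchen)}
    → {at(dock), have(k3), open(d_bay_dock), open(d_dock_kitchen)}

== RESULT ==
["at(dock)", "have(k3)", "open(d_bay_dock)", "open(d_dock_kitchen)"]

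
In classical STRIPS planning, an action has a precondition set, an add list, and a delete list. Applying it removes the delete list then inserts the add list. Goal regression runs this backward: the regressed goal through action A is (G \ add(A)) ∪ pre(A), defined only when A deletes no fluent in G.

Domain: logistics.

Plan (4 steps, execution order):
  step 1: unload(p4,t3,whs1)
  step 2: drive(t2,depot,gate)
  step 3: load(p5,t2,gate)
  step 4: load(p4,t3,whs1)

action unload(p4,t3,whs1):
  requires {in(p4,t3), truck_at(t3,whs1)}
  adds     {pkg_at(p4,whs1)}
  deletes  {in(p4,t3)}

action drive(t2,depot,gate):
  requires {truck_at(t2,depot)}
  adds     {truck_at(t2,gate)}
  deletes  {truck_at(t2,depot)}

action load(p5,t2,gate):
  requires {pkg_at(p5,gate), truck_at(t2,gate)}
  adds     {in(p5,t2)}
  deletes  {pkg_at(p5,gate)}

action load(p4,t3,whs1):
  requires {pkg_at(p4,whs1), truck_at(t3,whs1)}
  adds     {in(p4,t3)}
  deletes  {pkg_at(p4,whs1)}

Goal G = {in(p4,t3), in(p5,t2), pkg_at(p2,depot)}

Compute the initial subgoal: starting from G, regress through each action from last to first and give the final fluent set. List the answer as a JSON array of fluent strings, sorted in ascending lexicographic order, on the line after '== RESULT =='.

Regress step by step:
  through step 4 (load(p4,t3,whs1)): drop {in(p4,t3)}, keep {in(p5,t2), pkg_at(p2,depot)}, require {pkg_at(p4,whs1), truck_at(t3,whs1)}
    → {in(p5,t2), pkg_at(p2,depot), pkg_at(p4,whs1), truck_at(t3,whs1)}
  through step 3 (load(p5,t2,gate)): drop {in(p5,t2)}, keep {pkg_at(p2,depot), pkg_at(p4,whs1), truck_at(t3,whs1)}, require {pkg_at(p5,gate), truck_at(t2,gate)}
    → {pkg_at(p2,depot), pkg_at(p4,whs1), pkg_at(p5,gate), truck_at(t2,gate), truck_at(t3,whs1)}
  through step 2 (drive(t2,depot,gate)): drop {truck_at(t2,gate)}, keep {pkg_at(p2,depot), pkg_at(p4,whs1), pkg_at(p5,gate), truck_at(t3,whs1)}, require {truck_at(t2,depot)}
    → {pkg_at(p2,depot), pkg_at(p4,whs1), pkg_at(p5,gate), truck_at(t2,depot), truck_at(t3,whs1)}
  through step 1 (unload(p4,t3,whs1)): drop {pkg_at(p4,whs1)}, keep {pkg_at(p2,depot), pkg_at(p5,gate), truck_at(t2,depot), truck_at(t3,whs1)}, require {in(p4,t3), truck_at(t3,whs1)}
    → {in(p4,t3), pkg_at(p2,depot), pkg_at(p5,gate), truck_at(t2,depot), truck_at(t3,whs1)}

== RESULT ==
["in(p4,t3)", "pkg_at(p2,depot)", "pkg_at(p5,gate)", "truck_at(t2,depot)", "truck_at(t3,whs1)"]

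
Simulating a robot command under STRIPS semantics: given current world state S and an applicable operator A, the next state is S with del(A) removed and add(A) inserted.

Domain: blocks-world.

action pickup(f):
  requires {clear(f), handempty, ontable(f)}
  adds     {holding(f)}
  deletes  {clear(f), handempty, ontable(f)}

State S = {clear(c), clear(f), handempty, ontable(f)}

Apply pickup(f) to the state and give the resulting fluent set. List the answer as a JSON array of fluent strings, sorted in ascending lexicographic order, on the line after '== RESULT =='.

Compute (S \ del) ∪ add:
  pre ⊆ S: {clear(f), handempty, ontable(f)} ⊆ S  — applicable
  S \ del = {clear(c)}
  ∪ add   = {clear(c), holding(f)}

== RESULT ==
["clear(c)", "holding(f)"]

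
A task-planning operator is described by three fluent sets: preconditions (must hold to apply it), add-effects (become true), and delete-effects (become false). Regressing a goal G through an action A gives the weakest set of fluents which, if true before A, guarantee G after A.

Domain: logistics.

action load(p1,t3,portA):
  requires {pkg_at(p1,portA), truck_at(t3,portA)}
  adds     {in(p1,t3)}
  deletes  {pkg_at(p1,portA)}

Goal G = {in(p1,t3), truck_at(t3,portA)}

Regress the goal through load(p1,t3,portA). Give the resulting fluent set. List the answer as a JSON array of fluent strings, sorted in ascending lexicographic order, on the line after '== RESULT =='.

Compute (G \ add) ∪ pre:
  G ∩ del = {}  (empty — regression defined)
  G \ add = {in(p1,t3), truck_at(t3,portA)} \ {in(p1,t3)} = {truck_at(t3,portA)}
  ∪ pre   = {truck_at(t3,portA)} ∪ {pkg_at(p1,portA), truck_at(t3,portA)}
          = {pkg_at(p1,portA), truck_at(t3,portA)}

== RESULT ==
["pkg_at(p1,portA)", "truck_at(t3,portA)"]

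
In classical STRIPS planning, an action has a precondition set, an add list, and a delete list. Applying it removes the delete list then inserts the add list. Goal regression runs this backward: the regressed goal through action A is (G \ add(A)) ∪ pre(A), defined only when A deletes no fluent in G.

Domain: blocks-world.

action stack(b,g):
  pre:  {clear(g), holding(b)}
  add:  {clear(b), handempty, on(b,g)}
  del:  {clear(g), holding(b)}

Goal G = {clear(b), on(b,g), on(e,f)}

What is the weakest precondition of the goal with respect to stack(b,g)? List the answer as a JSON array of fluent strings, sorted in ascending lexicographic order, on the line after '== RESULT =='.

Compute (G \ add) ∪ pre:
  G ∩ del = {}  (empty — regression defined)
  G \ add = {clear(b), on(b,g), on(e,f)} \ {clear(b), handempty, on(b,g)} = {on(e,f)}
  ∪ pre   = {on(e,f)} ∪ {clear(g), holding(b)}
          = {clear(g), holding(b), on(e,f)}

== RESULT ==
["clear(g)", "holding(b)", "on(e,f)"]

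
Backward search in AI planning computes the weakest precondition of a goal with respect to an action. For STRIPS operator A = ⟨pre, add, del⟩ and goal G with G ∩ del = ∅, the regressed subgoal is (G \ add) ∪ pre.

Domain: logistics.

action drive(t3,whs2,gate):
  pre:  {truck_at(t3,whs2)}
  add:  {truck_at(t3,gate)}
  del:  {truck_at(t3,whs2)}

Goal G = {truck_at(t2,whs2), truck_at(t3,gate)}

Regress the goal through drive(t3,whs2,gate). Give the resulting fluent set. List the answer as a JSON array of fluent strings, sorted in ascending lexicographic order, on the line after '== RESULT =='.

Regress:
  G ∩ del = {}  (empty — regression defined)
  G \ add = {truck_at(t2,whs2), truck_at(t3,gate)} \ {truck_at(t3,gate)} = {truck_at(t2,whs2)}
  ∪ pre   = {truck_at(t2,whs2)} ∪ {truck_at(t3,whs2)}
          = {truck_at(t2,whs2), truck_at(t3,whs2)}

== RESULT ==
["truck_at(t2,whs2)", "truck_at(t3,whs2)"]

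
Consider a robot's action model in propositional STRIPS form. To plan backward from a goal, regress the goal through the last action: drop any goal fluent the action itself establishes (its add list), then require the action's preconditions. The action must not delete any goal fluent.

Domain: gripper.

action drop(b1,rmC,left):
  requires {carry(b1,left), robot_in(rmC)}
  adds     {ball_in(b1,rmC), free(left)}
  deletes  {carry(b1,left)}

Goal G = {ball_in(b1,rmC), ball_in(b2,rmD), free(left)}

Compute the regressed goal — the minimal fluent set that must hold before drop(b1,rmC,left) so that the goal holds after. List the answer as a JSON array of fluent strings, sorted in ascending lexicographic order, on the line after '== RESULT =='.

Regress:
  G ∩ del = {}  (empty — regression defined)
  G \ add = {ball_in(b1,rmC), ball_in(b2,rmD), free(left)} \ {ball_in(b1,rmC), free(left)} = {ball_in(b2,rmD)}
  ∪ pre   = {ball_in(b2,rmD)} ∪ {carry(b1,left), robot_in(rmC)}
          = {ball_in(b2,rmD), carry(b1,left), robot_in(rmC)}

== RESULT ==
["ball_in(b2,rmD)", "carry(b1,left)", "robot_in(rmC)"]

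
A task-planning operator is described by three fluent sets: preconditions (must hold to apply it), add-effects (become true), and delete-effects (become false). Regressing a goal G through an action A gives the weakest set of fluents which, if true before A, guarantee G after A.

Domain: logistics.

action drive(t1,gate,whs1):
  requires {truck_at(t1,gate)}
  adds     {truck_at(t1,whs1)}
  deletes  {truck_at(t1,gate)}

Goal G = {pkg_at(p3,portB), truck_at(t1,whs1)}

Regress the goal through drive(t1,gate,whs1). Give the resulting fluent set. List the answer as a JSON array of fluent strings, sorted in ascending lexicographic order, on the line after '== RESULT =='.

Regress:
  G ∩ del = {}  (empty — regression defined)
  G \ add = {pkg_at(p3,portB), truck_at(t1,whs1)} \ {truck_at(t1,whs1)} = {pkg_at(p3,portB)}
  ∪ pre   = {pkg_at(p3,portB)} ∪ {truck_at(t1,gate)}
          = {pkg_at(p3,portB), truck_at(t1,gate)}

== RESULT ==
["pkg_at(p3,portB)", "truck_at(t1,gate)"]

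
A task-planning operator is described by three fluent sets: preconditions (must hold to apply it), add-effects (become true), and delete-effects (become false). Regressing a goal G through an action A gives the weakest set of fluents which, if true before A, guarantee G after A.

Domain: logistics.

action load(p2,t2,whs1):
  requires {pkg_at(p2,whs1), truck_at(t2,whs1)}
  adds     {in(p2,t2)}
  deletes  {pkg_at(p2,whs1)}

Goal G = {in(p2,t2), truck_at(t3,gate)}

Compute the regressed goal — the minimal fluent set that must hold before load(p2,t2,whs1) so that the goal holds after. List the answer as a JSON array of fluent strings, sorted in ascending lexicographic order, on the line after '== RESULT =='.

Regress:
  G ∩ del = {}  (empty — regression defined)
  G \ add = {in(p2,t2), truck_at(t3,gate)} \ {in(p2,t2)} = {truck_at(t3,gate)}
  ∪ pre   = {truck_at(t3,gate)} ∪ {pkg_at(p2,whs1), truck_at(t2,whs1)}
          = {pkg_at(p2,whs1), truck_at(t2,whs1), truck_at(t3,gate)}

== RESULT ==
["pkg_at(p2,whs1)", "truck_at(t2,whs1)", "truck_at(t3,gate)"]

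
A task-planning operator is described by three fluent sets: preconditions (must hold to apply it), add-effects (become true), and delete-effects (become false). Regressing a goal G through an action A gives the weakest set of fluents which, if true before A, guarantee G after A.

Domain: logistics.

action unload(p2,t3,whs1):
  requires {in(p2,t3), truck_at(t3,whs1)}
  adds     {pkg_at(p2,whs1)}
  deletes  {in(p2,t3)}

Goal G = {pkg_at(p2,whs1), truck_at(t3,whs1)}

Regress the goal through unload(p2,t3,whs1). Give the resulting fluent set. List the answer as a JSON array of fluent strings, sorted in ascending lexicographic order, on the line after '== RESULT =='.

Regress:
  G ∩ del = {}  (empty — regression defined)
  G \ add = {pkg_at(p2,whs1), truck_at(t3,whs1)} \ {pkg_at(p2,whs1)} = {truck_at(t3,whs1)}
  ∪ pre   = {truck_at(t3,whs1)} ∪ {in(p2,t3), truck_at(t3,whs1)}
          = {in(p2,t3), truck_at(t3,whs1)}

== RESULT ==
["in(p2,t3)", "truck_at(t3,whs1)"]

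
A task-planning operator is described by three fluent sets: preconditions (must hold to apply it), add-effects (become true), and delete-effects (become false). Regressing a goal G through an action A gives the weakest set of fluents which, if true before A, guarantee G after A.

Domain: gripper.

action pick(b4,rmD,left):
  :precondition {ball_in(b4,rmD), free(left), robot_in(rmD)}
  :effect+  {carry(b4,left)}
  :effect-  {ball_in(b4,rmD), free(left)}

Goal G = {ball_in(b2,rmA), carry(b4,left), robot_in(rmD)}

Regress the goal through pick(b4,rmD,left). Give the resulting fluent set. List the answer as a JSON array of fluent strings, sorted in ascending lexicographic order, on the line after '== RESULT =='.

Compute (G \ add) ∪ pre:
  G ∩ del = {}  (empty — regression defined)
  G \ add = {ball_in(b2,rmA), carry(b4,left), robot_in(rmD)} \ {carry(b4,left)} = {ball_in(b2,rmA), robot_in(rmD)}
  ∪ pre   = {ball_in(b2,rmA), robot_in(rmD)} ∪ {ball_in(b4,rmD), free(left), robot_in(rmD)}
          = {ball_in(b2,rmA), ball_in(b4,rmD), free(left), robot_in(rmD)}

== RESULT ==
["ball_in(b2,rmA)", "ball_in(b4,rmD)", "free(left)", "robot_in(rmD)"]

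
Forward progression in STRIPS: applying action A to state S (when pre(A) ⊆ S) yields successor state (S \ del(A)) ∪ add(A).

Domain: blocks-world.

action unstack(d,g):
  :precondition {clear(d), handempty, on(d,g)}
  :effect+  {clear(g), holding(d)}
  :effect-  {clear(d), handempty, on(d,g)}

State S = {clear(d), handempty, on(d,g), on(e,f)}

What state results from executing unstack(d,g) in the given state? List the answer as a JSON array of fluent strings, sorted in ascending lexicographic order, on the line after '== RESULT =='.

Progress:
  pre ⊆ S: {clear(d), handempty, on(d,g)} ⊆ S  — applicable
  S \ del = {on(e,f)}
  ∪ add   = {clear(g), holding(d), on(e,f)}

== RESULT ==
["clear(g)", "holding(d)", "on(e,f)"]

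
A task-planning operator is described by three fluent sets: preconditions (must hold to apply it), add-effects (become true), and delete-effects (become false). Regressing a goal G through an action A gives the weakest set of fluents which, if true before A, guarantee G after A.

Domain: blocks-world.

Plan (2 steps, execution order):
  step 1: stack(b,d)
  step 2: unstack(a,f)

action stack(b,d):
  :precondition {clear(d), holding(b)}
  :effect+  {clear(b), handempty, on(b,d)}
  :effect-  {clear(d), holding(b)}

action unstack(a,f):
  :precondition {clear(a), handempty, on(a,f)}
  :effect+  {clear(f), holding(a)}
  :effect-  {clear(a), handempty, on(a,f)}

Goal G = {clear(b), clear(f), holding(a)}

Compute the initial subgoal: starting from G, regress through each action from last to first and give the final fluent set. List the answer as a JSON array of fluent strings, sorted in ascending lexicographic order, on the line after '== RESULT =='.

Work backward from the goal:
  through step 2 (unstack(a,f)): drop {clear(f), holding(a)}, keep {clear(b)}, require {clear(a), handempty, on(a,f)}
    → {clear(a), clear(b), handempty, on(a,f)}
  through step 1 (stack(b,d)): drop {clear(b), handempty}, keep {clear(a), on(a,f)}, require {clear(d), holding(b)}
    → {clear(a), clear(d), holding(b), on(a,f)}

== RESULT ==
["clear(a)", "clear(d)", "holding(b)", "on(a,f)"]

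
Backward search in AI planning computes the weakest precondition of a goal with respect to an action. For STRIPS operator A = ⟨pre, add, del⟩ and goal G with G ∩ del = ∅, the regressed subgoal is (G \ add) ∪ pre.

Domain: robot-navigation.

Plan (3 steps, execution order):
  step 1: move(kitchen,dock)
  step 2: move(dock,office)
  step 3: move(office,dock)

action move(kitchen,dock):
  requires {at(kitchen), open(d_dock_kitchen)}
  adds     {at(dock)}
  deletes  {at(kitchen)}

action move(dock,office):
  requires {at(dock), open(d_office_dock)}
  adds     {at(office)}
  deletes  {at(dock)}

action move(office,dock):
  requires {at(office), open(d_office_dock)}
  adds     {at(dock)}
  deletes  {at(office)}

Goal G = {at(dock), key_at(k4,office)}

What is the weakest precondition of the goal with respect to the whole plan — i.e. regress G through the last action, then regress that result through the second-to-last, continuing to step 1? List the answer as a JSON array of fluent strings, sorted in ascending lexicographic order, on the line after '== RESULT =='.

Work backward from the goal:
  through step 3 (move(office,dock)): drop {at(dock)}, keep {key_at(k4,office)}, require {at(office), open(d_office_dock)}
    → {at(office), key_at(k4,office), open(d_office_dock)}
  through step 2 (move(dock,office)): drop {at(office)}, keep {key_at(k4,office), open(d_office_dock)}, require {at(dock), open(d_office_dock)}
    → {at(dock), key_at(k4,office), open(d_office_dock)}
  through step 1 (move(kitchen,dock)): drop {at(dock)}, keep {key_at(k4,office), open(d_office_dock)}, require {at(kitchen), open(d_dock_kitchen)}
    → {at(kitchen), key_at(k4,office), open(d_dock_kitchen), open(d_office_dock)}

== RESULT ==
["at(kitchen)", "key_at(k4,office)", "open(d_dock_kitchen)", "open(d_office_dock)"]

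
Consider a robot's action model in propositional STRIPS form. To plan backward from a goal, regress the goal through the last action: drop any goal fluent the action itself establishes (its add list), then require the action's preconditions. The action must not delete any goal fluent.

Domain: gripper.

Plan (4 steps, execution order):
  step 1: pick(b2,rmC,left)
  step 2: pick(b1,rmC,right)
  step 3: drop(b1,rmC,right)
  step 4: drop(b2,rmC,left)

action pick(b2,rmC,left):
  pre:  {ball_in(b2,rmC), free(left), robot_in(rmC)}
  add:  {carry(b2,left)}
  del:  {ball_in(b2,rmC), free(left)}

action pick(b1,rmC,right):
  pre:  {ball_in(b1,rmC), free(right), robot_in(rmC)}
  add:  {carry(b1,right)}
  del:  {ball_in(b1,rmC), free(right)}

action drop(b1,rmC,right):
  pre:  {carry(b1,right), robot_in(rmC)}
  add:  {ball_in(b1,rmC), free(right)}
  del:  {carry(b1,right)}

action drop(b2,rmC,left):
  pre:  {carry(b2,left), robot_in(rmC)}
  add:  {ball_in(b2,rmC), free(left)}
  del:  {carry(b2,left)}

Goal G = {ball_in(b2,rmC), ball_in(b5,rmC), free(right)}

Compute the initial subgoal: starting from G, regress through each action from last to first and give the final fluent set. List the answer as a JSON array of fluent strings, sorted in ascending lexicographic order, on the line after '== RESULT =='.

Work backward from the goal:
  through step 4 (drop(b2,rmC,left)): drop {ball_in(b2,rmC)}, keep {ball_in(b5,rmC), free(right)}, require {carry(b2,left), robot_in(rmC)}
    → {ball_in(b5,rmC), carry(b2,left), free(right), robot_in(rmC)}
  through step 3 (drop(b1,rmC,right)): drop {free(right)}, keep {ball_in(b5,rmC), carry(b2,left), robot_in(rmC)}, require {carry(b1,right), robot_in(rmC)}
    → {ball_in(b5,rmC), carry(b1,right), carry(b2,left), robot_in(rmC)}
  through step 2 (pick(b1,rmC,right)): drop {carry(b1,right)}, keep {ball_in(b5,rmC), carry(b2,left), robot_in(rmC)}, require {ball_in(b1,rmC), free(right), robot_in(rmC)}
    → {ball_in(b1,rmC), ball_in(b5,rmC), carry(b2,left), free(right), robot_in(rmC)}
  through step 1 (pick(b2,rmC,left)): drop {carry(b2,left)}, keep {ball_in(b1,rmC), ball_in(b5,rmC), free(right), robot_in(rmC)}, require {ball_in(b2,rmC), free(left), robot_in(rmC)}
    → {ball_in(b1,rmC), ball_in(b2,rmC), ball_in(b5,rmC), free(left), free(right), robot_in(rmC)}

== RESULT ==
["ball_in(b1,rmC)", "ball_in(b2,rmC)", "ball_in(b5,rmC)", "free(left)", "free(right)", "robot_in(rmC)"]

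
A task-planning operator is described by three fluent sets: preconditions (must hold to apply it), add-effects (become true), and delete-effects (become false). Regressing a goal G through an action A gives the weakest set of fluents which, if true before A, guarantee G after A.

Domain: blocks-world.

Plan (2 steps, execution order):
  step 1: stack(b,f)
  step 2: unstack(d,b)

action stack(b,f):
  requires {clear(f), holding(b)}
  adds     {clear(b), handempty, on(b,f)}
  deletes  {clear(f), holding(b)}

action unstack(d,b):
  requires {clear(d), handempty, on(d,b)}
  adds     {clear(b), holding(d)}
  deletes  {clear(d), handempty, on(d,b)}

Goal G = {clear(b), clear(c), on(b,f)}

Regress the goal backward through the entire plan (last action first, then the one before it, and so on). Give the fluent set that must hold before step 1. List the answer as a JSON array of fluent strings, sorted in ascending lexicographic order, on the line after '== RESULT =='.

Work backward from the goal:
  through step 2 (unstack(d,b)): drop {clear(b)}, keep {clear(c), on(b,f)}, require {clear(d), handempty, on(d,b)}
    → {clear(c), clear(d), handempty, on(b,f), on(d,b)}
  through step 1 (stack(b,f)): drop {handempty, on(b,f)}, keep {clear(c), clear(d), on(d,b)}, require {clear(f), holding(b)}
    → {clear(c), clear(d), clear(f), holding(b), on(d,b)}

== RESULT ==
["clear(c)", "clear(d)", "clear(f)", "holding(b)", "on(d,b)"]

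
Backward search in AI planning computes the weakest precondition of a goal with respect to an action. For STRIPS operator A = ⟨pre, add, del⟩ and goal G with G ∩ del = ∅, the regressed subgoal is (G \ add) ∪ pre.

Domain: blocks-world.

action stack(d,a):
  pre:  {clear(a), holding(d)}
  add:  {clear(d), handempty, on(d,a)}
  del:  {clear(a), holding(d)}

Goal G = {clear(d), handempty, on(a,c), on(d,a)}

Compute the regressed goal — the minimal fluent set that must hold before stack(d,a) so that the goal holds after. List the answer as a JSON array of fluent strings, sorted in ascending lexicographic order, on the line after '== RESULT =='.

Regress:
  G ∩ del = {}  (empty — regression defined)
  G \ add = {clear(d), handempty, on(a,c), on(d,a)} \ {clear(d), handempty, on(d,a)} = {on(a,c)}
  ∪ pre   = {on(a,c)} ∪ {clear(a), holding(d)}
          = {clear(a), holding(d), on(a,c)}

== RESULT ==
["clear(a)", "holding(d)", "on(a,c)"]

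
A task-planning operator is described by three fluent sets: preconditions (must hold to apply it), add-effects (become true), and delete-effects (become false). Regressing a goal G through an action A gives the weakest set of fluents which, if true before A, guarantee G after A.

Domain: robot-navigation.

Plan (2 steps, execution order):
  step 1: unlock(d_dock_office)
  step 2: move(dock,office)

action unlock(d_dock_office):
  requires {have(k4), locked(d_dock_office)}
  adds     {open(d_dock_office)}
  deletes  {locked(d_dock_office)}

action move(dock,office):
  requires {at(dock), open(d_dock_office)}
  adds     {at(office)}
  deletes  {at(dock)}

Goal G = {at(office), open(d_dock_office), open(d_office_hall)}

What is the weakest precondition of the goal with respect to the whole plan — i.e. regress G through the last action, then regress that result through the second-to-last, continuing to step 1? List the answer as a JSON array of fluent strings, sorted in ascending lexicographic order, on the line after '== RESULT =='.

Work backward from the goal:
  through step 2 (move(dock,office)): drop {at(office)}, keep {open(d_dock_office), open(d_office_hall)}, require {at(dock), open(d_dock_office)}
    → {at(dock), open(d_dock_office), open(d_office_hall)}
  through step 1 (unlock(d_dock_office)): drop {open(d_dock_office)}, keep {at(dock), open(d_office_hall)}, require {have(k4), locked(d_dock_office)}
    → {at(dock), have(k4), locked(d_dock_office), open(d_office_hall)}

== RESULT ==
["at(dock)", "have(k4)", "locked(d_dock_office)", "open(d_office_hall)"]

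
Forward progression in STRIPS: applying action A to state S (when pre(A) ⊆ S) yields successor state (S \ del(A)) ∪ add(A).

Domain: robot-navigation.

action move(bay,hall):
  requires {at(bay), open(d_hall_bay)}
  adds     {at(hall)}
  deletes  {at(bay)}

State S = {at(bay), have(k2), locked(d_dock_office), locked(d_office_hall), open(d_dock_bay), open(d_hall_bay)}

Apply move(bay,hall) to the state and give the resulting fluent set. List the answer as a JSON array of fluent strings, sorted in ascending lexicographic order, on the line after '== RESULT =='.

Compute (S \ del) ∪ add:
  pre ⊆ S: {at(bay), open(d_hall_bay)} ⊆ S  — applicable
  S \ del = {have(k2), locked(d_dock_office), locked(d_office_hall), open(d_dock_bay), open(d_hall_bay)}
  ∪ add   = {at(hall), have(k2), locked(d_dock_office), locked(d_office_hall), open(d_dock_bay), open(d_hall_bay)}

== RESULT ==
["at(hall)", "have(k2)", "locked(d_dock_office)", "locked(d_office_hall)", "open(d_dock_bay)", "open(d_hall_bay)"]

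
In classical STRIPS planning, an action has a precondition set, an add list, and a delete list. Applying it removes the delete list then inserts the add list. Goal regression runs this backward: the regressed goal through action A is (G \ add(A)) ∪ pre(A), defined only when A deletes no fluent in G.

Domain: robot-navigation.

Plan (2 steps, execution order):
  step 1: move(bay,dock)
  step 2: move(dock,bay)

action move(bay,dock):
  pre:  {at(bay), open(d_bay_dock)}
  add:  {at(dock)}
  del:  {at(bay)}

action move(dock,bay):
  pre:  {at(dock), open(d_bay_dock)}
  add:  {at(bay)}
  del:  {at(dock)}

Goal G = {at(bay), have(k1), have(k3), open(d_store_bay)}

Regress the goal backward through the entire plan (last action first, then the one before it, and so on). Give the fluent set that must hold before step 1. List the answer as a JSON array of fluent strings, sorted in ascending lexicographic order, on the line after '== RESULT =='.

Work backward from the goal:
  through step 2 (move(dock,bay)): drop {at(bay)}, keep {have(k1), have(k3), open(d_store_bay)}, require {at(dock), open(d_bay_dock)}
    → {at(dock), have(k1), have(k3), open(d_bay_dock), open(d_store_bay)}
  through step 1 (move(bay,dock)): drop {at(dock)}, keep {have(k1), have(k3), open(d_bay_dock), open(d_store_bay)}, require {at(bay), open(d_bay_dock)}
    → {at(bay), have(k1), have(k3), open(d_bay_dock), open(d_store_bay)}

== RESULT ==
["at(bay)", "have(k1)", "have(k3)", "open(d_bay_dock)", "open(d_store_bay)"]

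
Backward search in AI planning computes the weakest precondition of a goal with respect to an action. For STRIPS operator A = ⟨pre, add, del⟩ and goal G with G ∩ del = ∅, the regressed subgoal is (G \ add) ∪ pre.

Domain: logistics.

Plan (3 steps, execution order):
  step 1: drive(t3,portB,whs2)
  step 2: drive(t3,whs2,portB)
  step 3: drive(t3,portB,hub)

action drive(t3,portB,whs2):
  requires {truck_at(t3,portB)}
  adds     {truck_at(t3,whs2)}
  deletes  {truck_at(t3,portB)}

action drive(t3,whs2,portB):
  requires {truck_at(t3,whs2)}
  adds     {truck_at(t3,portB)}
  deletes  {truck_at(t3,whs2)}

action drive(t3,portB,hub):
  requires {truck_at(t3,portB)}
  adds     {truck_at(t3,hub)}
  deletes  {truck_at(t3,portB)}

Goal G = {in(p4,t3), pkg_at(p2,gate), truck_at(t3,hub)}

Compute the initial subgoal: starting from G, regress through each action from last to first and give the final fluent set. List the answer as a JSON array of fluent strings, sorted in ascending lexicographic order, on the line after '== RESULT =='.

Work backward from the goal:
  through step 3 (drive(t3,portB,hub)): drop {truck_at(t3,hub)}, keep {in(p4,t3), pkg_at(p2,gate)}, require {truck_at(t3,portB)}
    → {in(p4,t3), pkg_at(p2,gate), truck_at(t3,portB)}
  through step 2 (drive(t3,whs2,portB)): drop {truck_at(t3,portB)}, keep {in(p4,t3), pkg_at(p2,gate)}, require {truck_at(t3,whs2)}
    → {in(p4,t3), pkg_at(p2,gate), truck_at(t3,whs2)}
  through step 1 (drive(t3,portB,whs2)): drop {truck_at(t3,whs2)}, keep {in(p4,t3), pkg_at(p2,gate)}, require {truck_at(t3,portB)}
    → {in(p4,t3), pkg_at(p2,gate), truck_at(t3,portB)}

== RESULT ==
["in(p4,t3)", "pkg_at(p2,gate)", "truck_at(t3,portB)"]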